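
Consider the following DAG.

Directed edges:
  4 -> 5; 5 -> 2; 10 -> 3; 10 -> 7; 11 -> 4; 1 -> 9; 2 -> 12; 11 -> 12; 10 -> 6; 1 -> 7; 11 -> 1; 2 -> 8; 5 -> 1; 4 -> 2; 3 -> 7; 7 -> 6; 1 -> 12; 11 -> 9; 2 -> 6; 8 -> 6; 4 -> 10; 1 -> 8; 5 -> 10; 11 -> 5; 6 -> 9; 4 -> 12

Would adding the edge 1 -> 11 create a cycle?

Yes

Adding 1→11 creates a cycle iff 11 can already reach 1.
Path from 11: 11 → 1.
So 11 → … → 1 → 11 is a cycle.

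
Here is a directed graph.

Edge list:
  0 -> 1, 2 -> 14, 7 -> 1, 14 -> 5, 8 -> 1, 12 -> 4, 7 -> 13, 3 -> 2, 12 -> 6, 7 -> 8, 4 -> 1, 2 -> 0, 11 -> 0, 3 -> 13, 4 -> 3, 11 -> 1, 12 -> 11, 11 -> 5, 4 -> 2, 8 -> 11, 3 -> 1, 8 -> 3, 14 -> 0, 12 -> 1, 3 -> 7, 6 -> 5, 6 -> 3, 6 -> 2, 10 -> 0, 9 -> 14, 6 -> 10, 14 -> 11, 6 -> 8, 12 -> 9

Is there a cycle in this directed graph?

Yes

DFS with white/gray/black marking, starting from 4:
4 gray
  2 gray
    0 gray
      1 gray
      1 black
    0 black
    14 gray
      11 gray
        11→1: 1 black — skip
        11→0: 0 black — skip
        5 gray
        5 black
      11 black
      14→5: 5 black — skip
      14→0: 0 black — skip
    14 black
  2 black
  3 gray
    13 gray
    13 black
    7 gray
      7→1: 1 black — skip
      7→13: 13 black — skip
      8 gray
        8→3: 3 is gray → back edge
Back edge found, so a cycle exists: 3 → 7 → 8 → 3.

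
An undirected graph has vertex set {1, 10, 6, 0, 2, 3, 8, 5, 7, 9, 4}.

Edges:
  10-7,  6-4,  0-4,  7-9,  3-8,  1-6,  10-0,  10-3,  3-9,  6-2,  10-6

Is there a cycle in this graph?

DFS, tracking each vertex's parent; an edge to a visited non-parent vertex closes a cycle.
Start from 1:
visit 1 (parent –)
  visit 6 (parent 1)
    visit 4 (parent 6)
      4–6: parent, skip
      visit 0 (parent 4)
        visit 10 (parent 0)
          visit 7 (parent 10)
            7–10: parent, skip
            visit 9 (parent 7)
              visit 3 (parent 9)
                visit 8 (parent 3)
                  8–3: parent, skip
                3–9: parent, skip
                3–10: 10 visited and ≠ parent → cycle
Cycle: 10 – 7 – 9 – 3 – 10.

Yes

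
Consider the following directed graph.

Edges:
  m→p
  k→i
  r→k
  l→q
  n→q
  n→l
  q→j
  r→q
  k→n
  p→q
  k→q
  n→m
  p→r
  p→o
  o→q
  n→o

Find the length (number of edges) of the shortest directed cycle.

5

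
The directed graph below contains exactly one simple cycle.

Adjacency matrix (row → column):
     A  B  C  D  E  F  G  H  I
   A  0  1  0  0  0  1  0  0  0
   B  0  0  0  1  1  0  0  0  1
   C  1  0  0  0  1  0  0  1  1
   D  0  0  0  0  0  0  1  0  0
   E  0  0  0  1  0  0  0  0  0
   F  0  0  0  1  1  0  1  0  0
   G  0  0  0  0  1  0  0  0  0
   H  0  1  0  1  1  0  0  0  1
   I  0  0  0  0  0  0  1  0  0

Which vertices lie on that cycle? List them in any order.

DFS with gray/black marking from D:
D gray
  G gray
    E gray
      E→D: D is gray → back edge
Back edge closes the cycle D → G → E → D; its vertices are {D, E, G}.

D, E, G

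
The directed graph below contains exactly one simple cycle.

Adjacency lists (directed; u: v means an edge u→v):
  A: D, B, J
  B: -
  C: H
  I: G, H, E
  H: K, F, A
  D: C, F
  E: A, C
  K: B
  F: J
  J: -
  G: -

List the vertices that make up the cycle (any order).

A, C, D, H

DFS with gray/black marking from H:
H gray
  K gray
    B gray
    B black
  K black
  F gray
    J gray
    J black
  F black
  A gray
    D gray
      C gray
        C→H: H is gray → back edge
Back edge closes the cycle H → A → D → C → H; its vertices are {A, C, D, H}.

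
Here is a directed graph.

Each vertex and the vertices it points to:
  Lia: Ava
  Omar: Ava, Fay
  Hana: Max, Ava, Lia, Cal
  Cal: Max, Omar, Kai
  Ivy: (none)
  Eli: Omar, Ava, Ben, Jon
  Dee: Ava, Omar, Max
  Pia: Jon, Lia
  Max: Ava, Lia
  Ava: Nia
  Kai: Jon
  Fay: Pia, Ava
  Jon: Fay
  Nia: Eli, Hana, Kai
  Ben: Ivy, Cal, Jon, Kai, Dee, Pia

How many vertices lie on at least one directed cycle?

14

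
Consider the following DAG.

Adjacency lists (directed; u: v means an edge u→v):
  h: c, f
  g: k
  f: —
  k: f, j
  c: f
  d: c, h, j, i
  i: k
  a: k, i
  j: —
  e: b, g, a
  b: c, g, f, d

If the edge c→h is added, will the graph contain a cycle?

Adding c→h creates a cycle iff h can already reach c.
Path from h: h → c.
So h → … → c → h is a cycle.

Yes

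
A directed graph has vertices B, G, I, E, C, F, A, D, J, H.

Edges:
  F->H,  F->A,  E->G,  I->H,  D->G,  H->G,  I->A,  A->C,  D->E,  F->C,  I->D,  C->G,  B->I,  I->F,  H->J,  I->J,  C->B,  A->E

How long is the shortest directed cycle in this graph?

For each vertex v, BFS finds the shortest path from v back to v.
The shortest such closed walk is I → A → C → B → I, length 4.

4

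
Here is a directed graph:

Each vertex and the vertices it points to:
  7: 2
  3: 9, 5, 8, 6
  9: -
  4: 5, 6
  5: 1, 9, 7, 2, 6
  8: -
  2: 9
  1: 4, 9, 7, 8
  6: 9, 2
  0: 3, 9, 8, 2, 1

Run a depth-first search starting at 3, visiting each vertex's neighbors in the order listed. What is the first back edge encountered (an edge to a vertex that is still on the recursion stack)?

4→5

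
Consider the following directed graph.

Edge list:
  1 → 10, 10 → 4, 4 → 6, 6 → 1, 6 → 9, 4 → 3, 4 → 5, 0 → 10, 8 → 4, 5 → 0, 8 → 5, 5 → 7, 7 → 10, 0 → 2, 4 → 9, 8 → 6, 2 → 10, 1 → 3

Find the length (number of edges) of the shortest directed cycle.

4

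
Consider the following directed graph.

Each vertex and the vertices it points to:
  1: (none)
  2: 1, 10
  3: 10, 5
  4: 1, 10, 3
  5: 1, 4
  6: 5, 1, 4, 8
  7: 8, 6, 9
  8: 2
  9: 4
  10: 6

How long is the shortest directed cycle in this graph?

3

For each vertex v, BFS finds the shortest path from v back to v.
The shortest such closed walk is 6 → 4 → 10 → 6, length 3.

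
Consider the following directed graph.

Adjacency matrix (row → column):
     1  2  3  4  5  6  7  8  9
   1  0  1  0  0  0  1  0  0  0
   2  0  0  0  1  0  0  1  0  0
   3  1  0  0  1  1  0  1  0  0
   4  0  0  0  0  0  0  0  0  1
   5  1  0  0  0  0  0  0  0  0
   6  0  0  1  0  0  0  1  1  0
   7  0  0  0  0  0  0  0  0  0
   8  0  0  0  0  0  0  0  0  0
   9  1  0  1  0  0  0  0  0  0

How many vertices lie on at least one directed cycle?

A vertex is on a directed cycle iff it belongs to a strongly connected component of size ≥ 2 (or has a self-loop).
The vertices on cycles are {1, 2, 3, 4, 5, 6, 9} — 7 in total.

7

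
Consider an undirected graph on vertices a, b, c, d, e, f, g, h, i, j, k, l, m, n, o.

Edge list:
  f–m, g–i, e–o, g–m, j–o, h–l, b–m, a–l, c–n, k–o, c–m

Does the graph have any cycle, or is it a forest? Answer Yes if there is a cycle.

No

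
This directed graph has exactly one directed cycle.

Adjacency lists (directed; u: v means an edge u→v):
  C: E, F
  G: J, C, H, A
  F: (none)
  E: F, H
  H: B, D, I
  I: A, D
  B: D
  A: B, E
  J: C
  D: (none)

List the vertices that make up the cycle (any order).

DFS with gray/black marking from A:
A gray
  B gray
    D gray
    D black
  B black
  E gray
    F gray
    F black
    H gray
      H→B: B black — skip
      H→D: D black — skip
      I gray
        I→A: A is gray → back edge
Back edge closes the cycle A → E → H → I → A; its vertices are {A, E, H, I}.

A, E, H, I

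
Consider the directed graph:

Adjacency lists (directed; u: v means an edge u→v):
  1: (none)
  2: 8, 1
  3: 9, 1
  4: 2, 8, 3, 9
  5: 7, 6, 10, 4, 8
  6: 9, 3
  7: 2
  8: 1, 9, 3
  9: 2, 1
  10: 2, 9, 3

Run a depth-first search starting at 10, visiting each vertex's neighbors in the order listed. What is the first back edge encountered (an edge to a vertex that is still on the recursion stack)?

9->2

DFS from 10 (visiting each vertex's neighbors in the order listed); mark gray on enter, black on exit:
10 gray
  2 gray
    8 gray
      1 gray
      1 black
      9 gray
        9→2: 2 is gray → back edge
First back edge: 9 → 2.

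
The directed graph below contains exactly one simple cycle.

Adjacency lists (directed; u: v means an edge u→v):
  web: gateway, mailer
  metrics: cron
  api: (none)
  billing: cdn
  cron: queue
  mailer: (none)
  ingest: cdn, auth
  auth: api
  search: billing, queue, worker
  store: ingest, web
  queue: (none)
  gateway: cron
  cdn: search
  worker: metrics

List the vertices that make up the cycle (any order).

cdn, search, billing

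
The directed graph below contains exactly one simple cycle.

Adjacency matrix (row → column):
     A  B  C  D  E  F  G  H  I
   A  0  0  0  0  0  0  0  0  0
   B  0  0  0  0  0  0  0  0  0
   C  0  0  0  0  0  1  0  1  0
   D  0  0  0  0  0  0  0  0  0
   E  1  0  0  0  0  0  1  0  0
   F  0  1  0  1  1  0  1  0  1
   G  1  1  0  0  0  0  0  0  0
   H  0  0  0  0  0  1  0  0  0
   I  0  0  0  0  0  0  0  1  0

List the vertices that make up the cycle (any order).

DFS with gray/black marking from H:
H gray
  F gray
    I gray
      I→H: H is gray → back edge
Back edge closes the cycle H → F → I → H; its vertices are {F, H, I}.

F, H, I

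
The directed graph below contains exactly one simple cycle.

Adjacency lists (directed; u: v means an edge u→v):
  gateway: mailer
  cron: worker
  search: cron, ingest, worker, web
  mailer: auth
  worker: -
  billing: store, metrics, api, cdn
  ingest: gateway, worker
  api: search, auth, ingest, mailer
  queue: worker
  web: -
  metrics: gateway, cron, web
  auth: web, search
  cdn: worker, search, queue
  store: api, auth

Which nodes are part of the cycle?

auth, ingest, mailer, search, gateway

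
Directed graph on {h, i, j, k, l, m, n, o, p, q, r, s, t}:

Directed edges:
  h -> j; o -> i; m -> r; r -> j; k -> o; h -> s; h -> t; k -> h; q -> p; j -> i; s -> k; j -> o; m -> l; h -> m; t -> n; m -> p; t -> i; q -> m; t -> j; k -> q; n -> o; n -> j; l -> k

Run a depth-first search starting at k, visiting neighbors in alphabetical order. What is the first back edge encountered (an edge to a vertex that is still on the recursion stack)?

l->k

DFS from k (visiting neighbors in alphabetical order); mark gray on enter, black on exit:
k gray
  h gray
    j gray
      i gray
      i black
      o gray
        o→i: i black — skip
      o black
    j black
    m gray
      l gray
        l→k: k is gray → back edge
First back edge: l → k.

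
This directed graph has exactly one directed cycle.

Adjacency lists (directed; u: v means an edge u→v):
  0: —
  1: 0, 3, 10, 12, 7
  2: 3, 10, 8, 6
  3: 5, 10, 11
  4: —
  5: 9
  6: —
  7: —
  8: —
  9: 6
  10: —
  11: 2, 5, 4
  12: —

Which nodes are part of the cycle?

2, 3, 11

DFS with gray/black marking from 3:
3 gray
  5 gray
    9 gray
      6 gray
      6 black
    9 black
  5 black
  10 gray
  10 black
  11 gray
    2 gray
      2→3: 3 is gray → back edge
Back edge closes the cycle 3 → 11 → 2 → 3; its vertices are {2, 3, 11}.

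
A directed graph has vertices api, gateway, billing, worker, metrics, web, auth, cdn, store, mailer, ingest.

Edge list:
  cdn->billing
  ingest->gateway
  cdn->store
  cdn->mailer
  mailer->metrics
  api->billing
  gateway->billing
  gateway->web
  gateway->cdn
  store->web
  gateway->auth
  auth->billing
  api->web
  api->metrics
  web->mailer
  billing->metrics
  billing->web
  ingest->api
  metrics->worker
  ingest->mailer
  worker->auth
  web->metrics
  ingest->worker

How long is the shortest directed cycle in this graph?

For each vertex v, BFS finds the shortest path from v back to v.
The shortest such closed walk is worker → auth → billing → metrics → worker, length 4.

4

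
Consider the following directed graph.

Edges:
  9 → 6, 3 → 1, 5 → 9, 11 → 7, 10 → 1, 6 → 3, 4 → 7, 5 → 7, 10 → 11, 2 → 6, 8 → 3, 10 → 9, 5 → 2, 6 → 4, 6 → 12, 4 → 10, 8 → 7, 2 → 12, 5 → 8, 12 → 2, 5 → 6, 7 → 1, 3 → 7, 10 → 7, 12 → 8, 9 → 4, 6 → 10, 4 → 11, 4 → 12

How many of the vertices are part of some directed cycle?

A vertex is on a directed cycle iff it belongs to a strongly connected component of size ≥ 2 (or has a self-loop).
The vertices on cycles are {2, 4, 6, 9, 10, 12} — 6 in total.

6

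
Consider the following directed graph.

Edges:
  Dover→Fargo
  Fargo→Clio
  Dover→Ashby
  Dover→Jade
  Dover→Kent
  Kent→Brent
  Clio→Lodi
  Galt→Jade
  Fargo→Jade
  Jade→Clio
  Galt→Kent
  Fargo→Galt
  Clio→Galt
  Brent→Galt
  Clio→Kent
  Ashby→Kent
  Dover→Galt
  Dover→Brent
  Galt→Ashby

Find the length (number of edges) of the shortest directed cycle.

3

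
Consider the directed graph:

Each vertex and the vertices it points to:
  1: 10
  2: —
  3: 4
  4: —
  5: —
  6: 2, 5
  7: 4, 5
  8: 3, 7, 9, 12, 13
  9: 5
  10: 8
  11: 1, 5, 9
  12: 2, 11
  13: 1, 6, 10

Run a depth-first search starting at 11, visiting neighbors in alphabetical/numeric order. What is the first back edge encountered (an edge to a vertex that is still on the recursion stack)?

12→11

DFS from 11 (visiting neighbors in alphabetical/numeric order); mark gray on enter, black on exit:
11 gray
  1 gray
    10 gray
      8 gray
        3 gray
          4 gray
          4 black
        3 black
        7 gray
          7→4: 4 black — skip
          5 gray
          5 black
        7 black
        9 gray
          9→5: 5 black — skip
        9 black
        12 gray
          2 gray
          2 black
          12→11: 11 is gray → back edge
First back edge: 12 → 11.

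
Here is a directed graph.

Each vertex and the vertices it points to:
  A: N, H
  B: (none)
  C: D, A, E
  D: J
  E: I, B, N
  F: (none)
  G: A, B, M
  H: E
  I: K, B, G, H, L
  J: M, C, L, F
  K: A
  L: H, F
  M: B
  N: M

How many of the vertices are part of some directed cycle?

10

A vertex is on a directed cycle iff it belongs to a strongly connected component of size ≥ 2 (or has a self-loop).
The vertices on cycles are {A, C, D, E, G, H, I, J, K, L} — 10 in total.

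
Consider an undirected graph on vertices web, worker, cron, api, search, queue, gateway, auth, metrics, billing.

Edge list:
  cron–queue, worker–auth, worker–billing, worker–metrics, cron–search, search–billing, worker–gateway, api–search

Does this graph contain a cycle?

No

DFS, tracking each vertex's parent; an edge to a visited non-parent vertex closes a cycle.
Start from cron:
visit cron (parent –)
  visit queue (parent cron)
    queue–cron: parent, skip
  visit search (parent cron)
    search–cron: parent, skip
    visit api (parent search)
      api–search: parent, skip
    visit billing (parent search)
      visit worker (parent billing)
        visit gateway (parent worker)
          gateway–worker: parent, skip
        worker–billing: parent, skip
        visit auth (parent worker)
          auth–worker: parent, skip
        visit metrics (parent worker)
          metrics–worker: parent, skip
      billing–search: parent, skip
visit web (parent –)
No non-parent visited neighbor found — the graph is a forest.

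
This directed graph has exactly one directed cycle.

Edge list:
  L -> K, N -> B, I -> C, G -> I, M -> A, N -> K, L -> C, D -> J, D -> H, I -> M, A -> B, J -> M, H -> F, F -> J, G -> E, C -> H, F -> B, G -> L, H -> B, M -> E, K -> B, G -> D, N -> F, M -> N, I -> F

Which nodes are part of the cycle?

DFS with gray/black marking from J:
J gray
  M gray
    A gray
      B gray
      B black
    A black
    N gray
      F gray
        F→J: J is gray → back edge
Back edge closes the cycle J → M → N → F → J; its vertices are {F, J, M, N}.

F, J, M, N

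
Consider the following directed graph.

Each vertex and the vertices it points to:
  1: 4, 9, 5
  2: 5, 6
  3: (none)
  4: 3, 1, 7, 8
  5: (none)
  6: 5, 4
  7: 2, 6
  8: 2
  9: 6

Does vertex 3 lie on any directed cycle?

No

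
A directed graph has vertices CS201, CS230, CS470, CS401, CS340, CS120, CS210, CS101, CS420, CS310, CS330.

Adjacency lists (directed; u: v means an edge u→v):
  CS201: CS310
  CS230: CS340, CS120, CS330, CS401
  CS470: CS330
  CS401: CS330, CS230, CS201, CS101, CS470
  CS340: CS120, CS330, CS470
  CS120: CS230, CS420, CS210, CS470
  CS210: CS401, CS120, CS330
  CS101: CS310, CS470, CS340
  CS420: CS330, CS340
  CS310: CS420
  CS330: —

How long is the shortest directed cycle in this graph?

2

For each vertex v, BFS finds the shortest path from v back to v.
The shortest such closed walk is CS210 → CS120 → CS210, length 2.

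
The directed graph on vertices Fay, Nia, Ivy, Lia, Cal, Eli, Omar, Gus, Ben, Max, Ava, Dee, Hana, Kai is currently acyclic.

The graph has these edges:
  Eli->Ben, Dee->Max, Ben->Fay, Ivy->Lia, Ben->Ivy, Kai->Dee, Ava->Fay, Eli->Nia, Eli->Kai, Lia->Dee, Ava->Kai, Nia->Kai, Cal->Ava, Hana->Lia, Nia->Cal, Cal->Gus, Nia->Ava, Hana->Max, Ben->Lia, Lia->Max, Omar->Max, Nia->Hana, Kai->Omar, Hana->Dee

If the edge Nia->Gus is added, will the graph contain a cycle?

Adding Nia→Gus creates a cycle iff Gus can already reach Nia.
Explore from Gus: no path reaches Nia. The graph stays acyclic.

No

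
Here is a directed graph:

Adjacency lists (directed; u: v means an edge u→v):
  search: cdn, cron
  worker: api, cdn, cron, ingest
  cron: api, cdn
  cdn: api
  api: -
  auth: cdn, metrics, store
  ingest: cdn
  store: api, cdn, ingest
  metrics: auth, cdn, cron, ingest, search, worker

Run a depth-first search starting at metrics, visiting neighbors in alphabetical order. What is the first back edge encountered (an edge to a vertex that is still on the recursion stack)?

auth→metrics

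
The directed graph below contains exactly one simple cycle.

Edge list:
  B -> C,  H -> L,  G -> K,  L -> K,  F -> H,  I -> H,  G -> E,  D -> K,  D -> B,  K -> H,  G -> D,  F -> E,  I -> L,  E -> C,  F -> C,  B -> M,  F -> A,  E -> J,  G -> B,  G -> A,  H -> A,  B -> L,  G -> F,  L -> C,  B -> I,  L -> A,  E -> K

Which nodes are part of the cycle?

DFS with gray/black marking from L:
L gray
  C gray
  C black
  A gray
  A black
  K gray
    H gray
      H→A: A black — skip
      H→L: L is gray → back edge
Back edge closes the cycle L → K → H → L; its vertices are {H, K, L}.

H, K, L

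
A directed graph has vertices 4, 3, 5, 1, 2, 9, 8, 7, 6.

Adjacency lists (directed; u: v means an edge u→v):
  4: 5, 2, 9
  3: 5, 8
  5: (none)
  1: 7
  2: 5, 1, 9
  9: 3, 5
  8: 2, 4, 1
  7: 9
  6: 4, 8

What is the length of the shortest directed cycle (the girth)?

4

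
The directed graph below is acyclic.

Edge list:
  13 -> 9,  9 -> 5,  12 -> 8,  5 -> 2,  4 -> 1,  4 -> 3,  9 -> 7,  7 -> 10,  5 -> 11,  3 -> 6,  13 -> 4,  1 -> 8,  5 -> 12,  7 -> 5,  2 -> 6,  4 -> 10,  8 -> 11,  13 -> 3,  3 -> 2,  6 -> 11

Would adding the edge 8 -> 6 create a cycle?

No

Adding 8→6 creates a cycle iff 6 can already reach 8.
Explore from 6: no path reaches 8. The graph stays acyclic.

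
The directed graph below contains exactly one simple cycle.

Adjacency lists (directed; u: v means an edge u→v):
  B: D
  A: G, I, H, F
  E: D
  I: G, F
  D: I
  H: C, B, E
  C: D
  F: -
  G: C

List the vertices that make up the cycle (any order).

C, D, G, I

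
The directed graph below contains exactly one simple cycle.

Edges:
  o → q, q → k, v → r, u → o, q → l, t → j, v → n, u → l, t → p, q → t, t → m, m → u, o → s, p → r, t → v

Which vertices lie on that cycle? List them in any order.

m, o, q, t, u

DFS with gray/black marking from o:
o gray
  q gray
    k gray
    k black
    l gray
    l black
    t gray
      j gray
      j black
      p gray
        r gray
        r black
      p black
      m gray
        u gray
          u→o: o is gray → back edge
Back edge closes the cycle o → q → t → m → u → o; its vertices are {m, o, q, t, u}.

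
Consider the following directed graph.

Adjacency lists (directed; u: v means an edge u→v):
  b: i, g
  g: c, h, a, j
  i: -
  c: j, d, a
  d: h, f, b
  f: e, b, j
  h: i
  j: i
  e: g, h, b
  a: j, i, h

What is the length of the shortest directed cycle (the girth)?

For each vertex v, BFS finds the shortest path from v back to v.
The shortest such closed walk is c → d → b → g → c, length 4.

4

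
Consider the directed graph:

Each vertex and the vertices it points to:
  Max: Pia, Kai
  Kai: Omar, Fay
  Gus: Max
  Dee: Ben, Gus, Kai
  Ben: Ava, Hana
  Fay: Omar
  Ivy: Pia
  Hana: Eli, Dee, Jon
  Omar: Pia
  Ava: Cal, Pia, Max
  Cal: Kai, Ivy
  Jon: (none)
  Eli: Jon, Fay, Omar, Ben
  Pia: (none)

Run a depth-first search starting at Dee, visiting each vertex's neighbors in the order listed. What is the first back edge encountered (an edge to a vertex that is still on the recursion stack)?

DFS from Dee (visiting each vertex's neighbors in the order listed); mark gray on enter, black on exit:
Dee gray
  Ben gray
    Ava gray
      Cal gray
        Kai gray
          Omar gray
            Pia gray
            Pia black
          Omar black
          Fay gray
            Fay→Omar: Omar black — skip
          Fay black
        Kai black
        Ivy gray
          Ivy→Pia: Pia black — skip
        Ivy black
      Cal black
      Ava→Pia: Pia black — skip
      Max gray
        Max→Pia: Pia black — skip
        Max→Kai: Kai black — skip
      Max black
    Ava black
    Hana gray
      Eli gray
        Jon gray
        Jon black
        Eli→Fay: Fay black — skip
        Eli→Omar: Omar black — skip
        Eli→Ben: Ben is gray → back edge
First back edge: Eli → Ben.

Eli->Ben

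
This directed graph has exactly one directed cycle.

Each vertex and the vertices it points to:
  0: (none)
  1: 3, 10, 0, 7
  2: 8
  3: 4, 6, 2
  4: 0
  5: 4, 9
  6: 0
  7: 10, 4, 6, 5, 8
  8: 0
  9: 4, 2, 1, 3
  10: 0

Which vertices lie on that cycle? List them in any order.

1, 5, 7, 9

DFS with gray/black marking from 9:
9 gray
  4 gray
    0 gray
    0 black
  4 black
  2 gray
    8 gray
      8→0: 0 black — skip
    8 black
  2 black
  1 gray
    3 gray
      3→4: 4 black — skip
      6 gray
        6→0: 0 black — skip
      6 black
      3→2: 2 black — skip
    3 black
    10 gray
      10→0: 0 black — skip
    10 black
    1→0: 0 black — skip
    7 gray
      7→10: 10 black — skip
      7→4: 4 black — skip
      7→6: 6 black — skip
      5 gray
        5→4: 4 black — skip
        5→9: 9 is gray → back edge
Back edge closes the cycle 9 → 1 → 7 → 5 → 9; its vertices are {1, 5, 7, 9}.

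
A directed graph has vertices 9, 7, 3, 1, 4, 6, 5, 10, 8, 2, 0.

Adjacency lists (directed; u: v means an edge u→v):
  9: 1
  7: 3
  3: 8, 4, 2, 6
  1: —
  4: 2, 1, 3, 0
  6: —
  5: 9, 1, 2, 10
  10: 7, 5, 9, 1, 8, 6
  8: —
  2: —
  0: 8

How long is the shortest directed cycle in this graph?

2

For each vertex v, BFS finds the shortest path from v back to v.
The shortest such closed walk is 10 → 5 → 10, length 2.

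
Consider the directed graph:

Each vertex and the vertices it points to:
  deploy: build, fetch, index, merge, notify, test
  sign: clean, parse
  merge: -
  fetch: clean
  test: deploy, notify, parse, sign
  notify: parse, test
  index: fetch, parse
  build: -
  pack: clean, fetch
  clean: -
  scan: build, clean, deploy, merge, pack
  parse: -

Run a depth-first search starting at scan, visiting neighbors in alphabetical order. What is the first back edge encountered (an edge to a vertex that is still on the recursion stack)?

DFS from scan (visiting neighbors in alphabetical order); mark gray on enter, black on exit:
scan gray
  build gray
  build black
  clean gray
  clean black
  deploy gray
    deploy→build: build black — skip
    fetch gray
      fetch→clean: clean black — skip
    fetch black
    index gray
      index→fetch: fetch black — skip
      parse gray
      parse black
    index black
    merge gray
    merge black
    notify gray
      notify→parse: parse black — skip
      test gray
        test→deploy: deploy is gray → back edge
First back edge: test → deploy.

test->deploy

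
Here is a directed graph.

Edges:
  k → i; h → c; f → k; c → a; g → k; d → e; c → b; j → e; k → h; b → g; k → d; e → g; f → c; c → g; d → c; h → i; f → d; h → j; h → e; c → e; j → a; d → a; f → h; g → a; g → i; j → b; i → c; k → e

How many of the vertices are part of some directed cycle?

9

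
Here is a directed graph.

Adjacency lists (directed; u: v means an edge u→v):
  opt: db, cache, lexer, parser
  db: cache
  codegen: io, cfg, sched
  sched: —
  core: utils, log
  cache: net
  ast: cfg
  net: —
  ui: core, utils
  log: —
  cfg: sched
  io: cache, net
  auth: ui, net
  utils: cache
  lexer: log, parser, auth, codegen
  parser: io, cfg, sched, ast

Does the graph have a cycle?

DFS with white/gray/black marking, starting from cfg:
cfg gray
  sched gray
  sched black
cfg black
opt gray
  db gray
    cache gray
      net gray
      net black
    cache black
  db black
  opt→cache: cache black — skip
  lexer gray
    log gray
    log black
    parser gray
      io gray
        io→cache: cache black — skip
        io→net: net black — skip
      io black
      parser→cfg: cfg black — skip
      parser→sched: sched black — skip
      ast gray
        ast→cfg: cfg black — skip
      ast black
    parser black
    auth gray
      ui gray
        core gray
          utils gray
            utils→cache: cache black — skip
          utils black
          core→log: log black — skip
        core black
        ui→utils: utils black — skip
      ui black
      auth→net: net black — skip
    auth black
    codegen gray
      codegen→io: io black — skip
      codegen→cfg: cfg black — skip
      codegen→sched: sched black — skip
    codegen black
  lexer black
  opt→parser: parser black — skip
opt black
Every edge goes to a white or black vertex — no back edge, so the graph is acyclic.

No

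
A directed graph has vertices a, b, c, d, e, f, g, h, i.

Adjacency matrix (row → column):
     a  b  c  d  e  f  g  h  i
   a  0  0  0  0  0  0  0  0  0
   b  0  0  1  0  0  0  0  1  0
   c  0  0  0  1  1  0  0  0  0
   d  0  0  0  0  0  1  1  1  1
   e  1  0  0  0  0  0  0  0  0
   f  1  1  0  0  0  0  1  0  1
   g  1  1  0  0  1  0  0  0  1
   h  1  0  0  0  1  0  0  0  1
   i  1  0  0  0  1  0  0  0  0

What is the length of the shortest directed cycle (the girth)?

For each vertex v, BFS finds the shortest path from v back to v.
The shortest such closed walk is b → c → d → f → b, length 4.

4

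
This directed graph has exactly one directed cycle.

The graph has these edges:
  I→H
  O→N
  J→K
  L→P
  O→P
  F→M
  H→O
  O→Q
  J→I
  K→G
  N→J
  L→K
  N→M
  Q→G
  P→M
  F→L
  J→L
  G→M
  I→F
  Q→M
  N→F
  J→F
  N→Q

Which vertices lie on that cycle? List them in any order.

DFS with gray/black marking from N:
N gray
  M gray
  M black
  J gray
    K gray
      G gray
        G→M: M black — skip
      G black
    K black
    F gray
      F→M: M black — skip
      L gray
        L→K: K black — skip
        P gray
          P→M: M black — skip
        P black
      L black
    F black
    J→L: L black — skip
    I gray
      I→F: F black — skip
      H gray
        O gray
          O→N: N is gray → back edge
Back edge closes the cycle N → J → I → H → O → N; its vertices are {H, I, J, N, O}.

H, I, J, N, O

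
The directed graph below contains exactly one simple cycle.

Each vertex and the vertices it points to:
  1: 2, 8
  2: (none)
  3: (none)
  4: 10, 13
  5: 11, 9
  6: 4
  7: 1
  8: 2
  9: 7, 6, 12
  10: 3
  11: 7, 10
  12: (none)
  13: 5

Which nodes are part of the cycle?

DFS with gray/black marking from 4:
4 gray
  10 gray
    3 gray
    3 black
  10 black
  13 gray
    5 gray
      11 gray
        7 gray
          1 gray
            2 gray
            2 black
            8 gray
              8→2: 2 black — skip
            8 black
          1 black
        7 black
        11→10: 10 black — skip
      11 black
      9 gray
        9→7: 7 black — skip
        6 gray
          6→4: 4 is gray → back edge
Back edge closes the cycle 4 → 13 → 5 → 9 → 6 → 4; its vertices are {4, 5, 6, 9, 13}.

4, 5, 6, 9, 13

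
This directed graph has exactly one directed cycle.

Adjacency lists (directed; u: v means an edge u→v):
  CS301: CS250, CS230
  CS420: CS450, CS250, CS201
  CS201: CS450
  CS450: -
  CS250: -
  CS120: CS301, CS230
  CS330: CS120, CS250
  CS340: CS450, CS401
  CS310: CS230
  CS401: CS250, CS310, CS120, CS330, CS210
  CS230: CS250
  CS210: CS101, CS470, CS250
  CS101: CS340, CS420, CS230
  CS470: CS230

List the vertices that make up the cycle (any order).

DFS with gray/black marking from CS401:
CS401 gray
  CS250 gray
  CS250 black
  CS310 gray
    CS230 gray
      CS230→CS250: CS250 black — skip
    CS230 black
  CS310 black
  CS120 gray
    CS301 gray
      CS301→CS250: CS250 black — skip
      CS301→CS230: CS230 black — skip
    CS301 black
    CS120→CS230: CS230 black — skip
  CS120 black
  CS330 gray
    CS330→CS120: CS120 black — skip
    CS330→CS250: CS250 black — skip
  CS330 black
  CS210 gray
    CS101 gray
      CS340 gray
        CS450 gray
        CS450 black
        CS340→CS401: CS401 is gray → back edge
Back edge closes the cycle CS401 → CS210 → CS101 → CS340 → CS401; its vertices are {CS101, CS210, CS340, CS401}.

CS101, CS210, CS340, CS401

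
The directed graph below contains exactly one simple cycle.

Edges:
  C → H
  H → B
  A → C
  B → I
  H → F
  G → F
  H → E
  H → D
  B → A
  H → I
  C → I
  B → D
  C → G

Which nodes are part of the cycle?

DFS with gray/black marking from C:
C gray
  G gray
    F gray
    F black
  G black
  I gray
  I black
  H gray
    H→I: I black — skip
    B gray
      A gray
        A→C: C is gray → back edge
Back edge closes the cycle C → H → B → A → C; its vertices are {A, B, C, H}.

A, B, C, H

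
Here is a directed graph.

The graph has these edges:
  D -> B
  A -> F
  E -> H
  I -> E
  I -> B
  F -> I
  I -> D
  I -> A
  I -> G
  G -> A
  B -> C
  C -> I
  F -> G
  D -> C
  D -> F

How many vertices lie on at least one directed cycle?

A vertex is on a directed cycle iff it belongs to a strongly connected component of size ≥ 2 (or has a self-loop).
The vertices on cycles are {A, B, C, D, F, G, I} — 7 in total.

7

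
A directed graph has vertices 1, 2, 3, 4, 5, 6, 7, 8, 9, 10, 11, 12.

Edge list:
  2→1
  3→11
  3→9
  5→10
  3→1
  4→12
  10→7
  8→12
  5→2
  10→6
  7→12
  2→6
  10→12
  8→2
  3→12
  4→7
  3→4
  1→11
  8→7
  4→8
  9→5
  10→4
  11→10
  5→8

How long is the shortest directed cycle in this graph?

6

For each vertex v, BFS finds the shortest path from v back to v.
The shortest such closed walk is 2 → 1 → 11 → 10 → 4 → 8 → 2, length 6.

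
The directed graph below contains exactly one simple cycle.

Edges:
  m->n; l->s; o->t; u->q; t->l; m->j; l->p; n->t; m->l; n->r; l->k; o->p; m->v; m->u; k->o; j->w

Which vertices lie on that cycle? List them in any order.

k, l, o, t

DFS with gray/black marking from l:
l gray
  k gray
    o gray
      t gray
        t→l: l is gray → back edge
Back edge closes the cycle l → k → o → t → l; its vertices are {k, l, o, t}.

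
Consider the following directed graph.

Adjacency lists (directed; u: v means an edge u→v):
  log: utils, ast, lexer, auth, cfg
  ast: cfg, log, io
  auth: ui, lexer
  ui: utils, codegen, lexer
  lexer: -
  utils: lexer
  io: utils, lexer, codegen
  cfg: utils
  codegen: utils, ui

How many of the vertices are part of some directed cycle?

A vertex is on a directed cycle iff it belongs to a strongly connected component of size ≥ 2 (or has a self-loop).
The vertices on cycles are {ui, ast, log, codegen} — 4 in total.

4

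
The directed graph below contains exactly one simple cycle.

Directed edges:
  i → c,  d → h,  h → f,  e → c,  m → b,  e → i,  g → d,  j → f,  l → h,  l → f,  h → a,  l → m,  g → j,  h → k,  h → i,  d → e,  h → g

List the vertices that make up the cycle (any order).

DFS with gray/black marking from h:
h gray
  g gray
    j gray
      f gray
      f black
    j black
    d gray
      e gray
        c gray
        c black
        i gray
          i→c: c black — skip
        i black
      e black
      d→h: h is gray → back edge
Back edge closes the cycle h → g → d → h; its vertices are {d, g, h}.

d, g, h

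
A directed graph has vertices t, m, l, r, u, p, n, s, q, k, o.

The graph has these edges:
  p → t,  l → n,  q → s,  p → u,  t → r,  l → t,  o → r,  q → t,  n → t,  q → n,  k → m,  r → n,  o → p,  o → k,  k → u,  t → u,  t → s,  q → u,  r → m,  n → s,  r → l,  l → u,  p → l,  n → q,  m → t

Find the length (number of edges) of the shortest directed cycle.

2

For each vertex v, BFS finds the shortest path from v back to v.
The shortest such closed walk is n → q → n, length 2.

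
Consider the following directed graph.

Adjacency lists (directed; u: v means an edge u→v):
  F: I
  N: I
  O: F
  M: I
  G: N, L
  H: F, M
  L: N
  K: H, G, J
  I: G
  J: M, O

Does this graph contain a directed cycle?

Yes

DFS with white/gray/black marking, starting from M:
M gray
  I gray
    G gray
      N gray
        N→I: I is gray → back edge
Back edge found, so a cycle exists: I → G → N → I.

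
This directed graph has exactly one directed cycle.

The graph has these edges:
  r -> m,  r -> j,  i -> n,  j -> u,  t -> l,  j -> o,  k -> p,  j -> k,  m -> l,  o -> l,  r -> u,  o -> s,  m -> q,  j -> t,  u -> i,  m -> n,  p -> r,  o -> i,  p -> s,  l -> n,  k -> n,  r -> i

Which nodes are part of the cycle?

DFS with gray/black marking from r:
r gray
  j gray
    o gray
      l gray
        n gray
        n black
      l black
      i gray
        i→n: n black — skip
      i black
      s gray
      s black
    o black
    u gray
      u→i: i black — skip
    u black
    t gray
      t→l: l black — skip
    t black
    k gray
      k→n: n black — skip
      p gray
        p→r: r is gray → back edge
Back edge closes the cycle r → j → k → p → r; its vertices are {j, k, p, r}.

j, k, p, r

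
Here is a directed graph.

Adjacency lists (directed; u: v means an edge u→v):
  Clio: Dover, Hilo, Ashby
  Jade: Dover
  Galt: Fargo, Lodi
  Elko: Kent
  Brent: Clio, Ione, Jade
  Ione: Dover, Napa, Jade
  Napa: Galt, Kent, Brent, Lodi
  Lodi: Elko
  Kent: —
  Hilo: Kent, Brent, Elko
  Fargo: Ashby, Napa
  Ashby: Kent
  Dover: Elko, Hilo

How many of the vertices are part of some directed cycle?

9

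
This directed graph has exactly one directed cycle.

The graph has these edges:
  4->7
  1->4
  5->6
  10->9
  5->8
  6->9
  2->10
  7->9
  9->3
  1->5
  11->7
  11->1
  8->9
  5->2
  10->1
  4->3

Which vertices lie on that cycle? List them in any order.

1, 2, 5, 10

DFS with gray/black marking from 1:
1 gray
  4 gray
    3 gray
    3 black
    7 gray
      9 gray
        9→3: 3 black — skip
      9 black
    7 black
  4 black
  5 gray
    2 gray
      10 gray
        10→9: 9 black — skip
        10→1: 1 is gray → back edge
Back edge closes the cycle 1 → 5 → 2 → 10 → 1; its vertices are {1, 2, 5, 10}.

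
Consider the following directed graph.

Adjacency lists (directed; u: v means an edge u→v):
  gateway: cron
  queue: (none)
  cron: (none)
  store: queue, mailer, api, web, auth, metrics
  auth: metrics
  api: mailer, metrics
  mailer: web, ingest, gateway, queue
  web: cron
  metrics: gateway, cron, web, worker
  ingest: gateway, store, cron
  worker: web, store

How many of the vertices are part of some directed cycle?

A vertex is on a directed cycle iff it belongs to a strongly connected component of size ≥ 2 (or has a self-loop).
The vertices on cycles are {api, auth, store, ingest, mailer, worker, metrics} — 7 in total.

7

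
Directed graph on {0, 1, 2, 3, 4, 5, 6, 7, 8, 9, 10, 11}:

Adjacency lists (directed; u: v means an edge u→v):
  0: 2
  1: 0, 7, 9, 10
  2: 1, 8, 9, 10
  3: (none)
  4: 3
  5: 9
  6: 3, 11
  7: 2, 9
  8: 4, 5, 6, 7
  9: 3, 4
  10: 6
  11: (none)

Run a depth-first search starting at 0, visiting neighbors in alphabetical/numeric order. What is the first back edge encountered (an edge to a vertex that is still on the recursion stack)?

1→0

DFS from 0 (visiting neighbors in alphabetical/numeric order); mark gray on enter, black on exit:
0 gray
  2 gray
    1 gray
      1→0: 0 is gray → back edge
First back edge: 1 → 0.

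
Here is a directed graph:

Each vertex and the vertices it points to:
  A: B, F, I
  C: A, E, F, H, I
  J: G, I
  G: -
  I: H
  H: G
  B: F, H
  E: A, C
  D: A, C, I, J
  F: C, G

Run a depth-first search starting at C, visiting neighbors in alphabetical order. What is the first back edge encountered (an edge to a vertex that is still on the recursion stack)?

DFS from C (visiting neighbors in alphabetical order); mark gray on enter, black on exit:
C gray
  A gray
    B gray
      F gray
        F→C: C is gray → back edge
First back edge: F → C.

F→C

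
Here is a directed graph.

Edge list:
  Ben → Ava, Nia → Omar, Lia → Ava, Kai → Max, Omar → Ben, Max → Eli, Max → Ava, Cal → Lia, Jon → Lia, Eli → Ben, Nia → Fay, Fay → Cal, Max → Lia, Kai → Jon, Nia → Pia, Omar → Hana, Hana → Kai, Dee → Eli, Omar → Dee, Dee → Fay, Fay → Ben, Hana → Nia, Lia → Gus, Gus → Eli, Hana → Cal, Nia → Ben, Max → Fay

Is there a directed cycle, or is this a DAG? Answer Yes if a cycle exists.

Yes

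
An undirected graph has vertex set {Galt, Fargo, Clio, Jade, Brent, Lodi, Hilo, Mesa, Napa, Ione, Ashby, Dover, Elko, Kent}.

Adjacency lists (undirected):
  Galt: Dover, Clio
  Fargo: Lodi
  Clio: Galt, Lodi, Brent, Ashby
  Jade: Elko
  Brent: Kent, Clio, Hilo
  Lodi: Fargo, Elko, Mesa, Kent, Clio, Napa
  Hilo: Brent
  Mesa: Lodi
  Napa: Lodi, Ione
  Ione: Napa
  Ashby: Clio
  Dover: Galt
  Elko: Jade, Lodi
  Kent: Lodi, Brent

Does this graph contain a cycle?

Yes

DFS, tracking each vertex's parent; an edge to a visited non-parent vertex closes a cycle.
Start from Ione:
visit Ione (parent –)
  visit Napa (parent Ione)
    visit Lodi (parent Napa)
      visit Fargo (parent Lodi)
        Fargo–Lodi: parent, skip
      visit Elko (parent Lodi)
        visit Jade (parent Elko)
          Jade–Elko: parent, skip
        Elko–Lodi: parent, skip
      visit Mesa (parent Lodi)
        Mesa–Lodi: parent, skip
      visit Kent (parent Lodi)
        Kent–Lodi: parent, skip
        visit Brent (parent Kent)
          Brent–Kent: parent, skip
          visit Clio (parent Brent)
            visit Galt (parent Clio)
              visit Dover (parent Galt)
                Dover–Galt: parent, skip
              Galt–Clio: parent, skip
            Clio–Lodi: Lodi visited and ≠ parent → cycle
Cycle: Lodi – Kent – Brent – Clio – Lodi.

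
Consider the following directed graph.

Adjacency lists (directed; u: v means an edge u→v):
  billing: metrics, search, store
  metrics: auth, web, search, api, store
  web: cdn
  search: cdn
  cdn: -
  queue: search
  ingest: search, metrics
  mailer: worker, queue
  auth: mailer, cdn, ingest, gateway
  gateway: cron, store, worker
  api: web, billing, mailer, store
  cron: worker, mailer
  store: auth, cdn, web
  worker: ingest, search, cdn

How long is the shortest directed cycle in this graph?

3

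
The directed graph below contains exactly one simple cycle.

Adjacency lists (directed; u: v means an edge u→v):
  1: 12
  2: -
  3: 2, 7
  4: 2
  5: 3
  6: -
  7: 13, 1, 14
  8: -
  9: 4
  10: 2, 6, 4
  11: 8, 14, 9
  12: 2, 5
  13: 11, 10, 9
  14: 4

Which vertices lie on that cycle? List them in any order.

DFS with gray/black marking from 7:
7 gray
  13 gray
    11 gray
      8 gray
      8 black
      14 gray
        4 gray
          2 gray
          2 black
        4 black
      14 black
      9 gray
        9→4: 4 black — skip
      9 black
    11 black
    10 gray
      10→2: 2 black — skip
      6 gray
      6 black
      10→4: 4 black — skip
    10 black
    13→9: 9 black — skip
  13 black
  1 gray
    12 gray
      12→2: 2 black — skip
      5 gray
        3 gray
          3→2: 2 black — skip
          3→7: 7 is gray → back edge
Back edge closes the cycle 7 → 1 → 12 → 5 → 3 → 7; its vertices are {1, 3, 5, 7, 12}.

1, 3, 5, 7, 12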